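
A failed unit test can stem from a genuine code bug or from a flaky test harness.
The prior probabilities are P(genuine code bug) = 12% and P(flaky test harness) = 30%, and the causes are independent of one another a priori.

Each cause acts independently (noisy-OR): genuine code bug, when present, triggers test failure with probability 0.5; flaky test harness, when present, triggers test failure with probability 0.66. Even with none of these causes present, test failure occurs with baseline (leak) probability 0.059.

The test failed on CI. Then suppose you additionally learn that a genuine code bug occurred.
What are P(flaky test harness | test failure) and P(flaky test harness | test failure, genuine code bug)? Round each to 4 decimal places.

P(flaky test harness | test failure) ≈ 0.7219; P(flaky test harness | test failure, genuine code bug) ≈ 0.4047

Under noisy-OR, P(test failure | causes) = 1 − (1−0.059)·∏(1−qᵢ) over the active causes.
Sum P(test failure|·) weighted by the priors over the 4 (genuine code bug, flaky test harness) configurations:
  P(test failure) = 0.059×0.88×0.7 + 0.68006×0.88×0.3 + 0.5295×0.12×0.7 + 0.84003×0.12×0.3
        = 0.036344 + 0.179536 + 0.044478 + 0.030241 = 0.290599
The terms with flaky test harness present sum to 0.209777, so
  P(flaky test harness | test failure) = 0.209777 / 0.290599 ≈ 0.7219

Now condition on the additional information:
Enumerate both values of flaky test harness and weight by the priors:
  P(test failure | genuine code bug) = 0.5295*0.7 + 0.84003*0.3
        = 0.370650 + 0.252009 = 0.622659
The terms with flaky test harness present sum to 0.252009, so
  P(flaky test harness | test failure, genuine code bug) = 0.252009 / 0.622659 ≈ 0.4047
— genuine code bug explains away the evidence for flaky test harness.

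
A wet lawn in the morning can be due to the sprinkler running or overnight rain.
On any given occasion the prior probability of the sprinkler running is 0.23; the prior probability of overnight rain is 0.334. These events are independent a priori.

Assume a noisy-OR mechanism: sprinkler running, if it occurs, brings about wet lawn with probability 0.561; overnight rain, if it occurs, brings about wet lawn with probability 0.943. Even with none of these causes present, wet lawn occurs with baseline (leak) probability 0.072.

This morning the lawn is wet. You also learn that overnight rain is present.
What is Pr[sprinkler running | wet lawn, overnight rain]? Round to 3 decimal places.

Under noisy-OR, P(wet lawn | causes) = 1 − (1−0.072)·∏(1−qᵢ) over the active causes.
P(wet lawn | overnight rain) = 0.947104·0.77 + 0.976779·0.23 = 0.729270 + 0.224659 = 0.953929
Of this, 0.224659 comes from 0.976779·0.23 (the sprinkler running=true cases).
So P(sprinkler running | wet lawn, overnight rain) = 0.224659/0.953929 ≈ 0.236.

Pr[sprinkler running | wet lawn, overnight rain] ≈ 0.236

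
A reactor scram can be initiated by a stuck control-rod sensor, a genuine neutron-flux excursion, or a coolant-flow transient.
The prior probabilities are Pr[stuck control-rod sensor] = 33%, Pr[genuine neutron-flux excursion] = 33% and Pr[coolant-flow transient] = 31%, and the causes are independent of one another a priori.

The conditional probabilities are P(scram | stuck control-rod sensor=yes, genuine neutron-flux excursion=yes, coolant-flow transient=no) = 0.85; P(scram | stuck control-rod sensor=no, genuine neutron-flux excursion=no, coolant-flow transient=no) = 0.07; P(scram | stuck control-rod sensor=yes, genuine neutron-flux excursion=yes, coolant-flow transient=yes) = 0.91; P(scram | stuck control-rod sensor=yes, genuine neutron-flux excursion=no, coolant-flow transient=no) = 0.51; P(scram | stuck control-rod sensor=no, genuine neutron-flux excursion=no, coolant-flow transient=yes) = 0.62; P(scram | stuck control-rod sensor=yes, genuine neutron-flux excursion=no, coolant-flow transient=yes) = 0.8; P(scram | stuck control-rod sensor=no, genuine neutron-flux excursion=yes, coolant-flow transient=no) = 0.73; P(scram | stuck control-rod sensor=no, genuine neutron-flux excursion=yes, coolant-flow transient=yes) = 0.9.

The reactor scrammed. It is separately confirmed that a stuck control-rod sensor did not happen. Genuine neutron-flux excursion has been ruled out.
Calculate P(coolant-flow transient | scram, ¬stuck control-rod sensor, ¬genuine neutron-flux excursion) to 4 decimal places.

P(coolant-flow transient | scram, ¬stuck control-rod sensor, ¬genuine neutron-flux excursion) ≈ 0.7992

Enumerate both values of coolant-flow transient and weight by the priors:
  P(scram | ¬stuck control-rod sensor, ¬genuine neutron-flux excursion) = 0.07×0.69 + 0.62×0.31
        = 0.048300 + 0.192200 = 0.240500
Keeping only the coolant-flow transient-present terms gives 0.192200, so
  P(coolant-flow transient | scram, ¬stuck control-rod sensor, ¬genuine neutron-flux excursion) = 0.192200 / 0.240500 ≈ 0.7992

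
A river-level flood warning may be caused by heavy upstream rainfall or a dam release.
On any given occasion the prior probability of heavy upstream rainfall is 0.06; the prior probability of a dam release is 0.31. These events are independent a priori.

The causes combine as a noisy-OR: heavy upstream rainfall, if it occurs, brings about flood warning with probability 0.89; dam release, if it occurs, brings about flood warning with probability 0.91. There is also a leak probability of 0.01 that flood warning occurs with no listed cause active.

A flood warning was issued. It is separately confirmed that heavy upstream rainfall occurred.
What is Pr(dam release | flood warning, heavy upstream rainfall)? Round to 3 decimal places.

Pr(dam release | flood warning, heavy upstream rainfall) ≈ 0.333

Under noisy-OR, P(flood warning | causes) = 1 − (1−0.01)·∏(1−qᵢ) over the active causes.
Enumerate both values of dam release and weight by the priors:
  P(flood warning | heavy upstream rainfall) = 0.8911×0.69 + 0.990199×0.31
        = 0.614859 + 0.306962 = 0.921821
Keeping only the dam release-present terms gives 0.306962, so
  P(dam release | flood warning, heavy upstream rainfall) = 0.306962 / 0.921821 ≈ 0.333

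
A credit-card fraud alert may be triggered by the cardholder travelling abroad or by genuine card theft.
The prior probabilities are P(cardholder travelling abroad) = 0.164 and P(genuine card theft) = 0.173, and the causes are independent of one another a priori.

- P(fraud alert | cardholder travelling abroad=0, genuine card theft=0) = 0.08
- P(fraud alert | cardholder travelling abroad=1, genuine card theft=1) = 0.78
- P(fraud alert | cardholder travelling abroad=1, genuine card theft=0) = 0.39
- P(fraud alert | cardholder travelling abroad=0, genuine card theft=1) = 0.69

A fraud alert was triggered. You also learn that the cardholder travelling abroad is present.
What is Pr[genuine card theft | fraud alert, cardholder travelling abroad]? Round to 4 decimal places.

For the numerator, keep only genuine card theft=true terms: 0.78·0.173 = 0.134940
The normalizing constant is 0.39·0.827 + 0.78·0.173 = 0.457470
P(genuine card theft | fraud alert, cardholder travelling abroad) = 0.134940/0.457470 ≈ 0.2950

Pr[genuine card theft | fraud alert, cardholder travelling abroad] ≈ 0.2950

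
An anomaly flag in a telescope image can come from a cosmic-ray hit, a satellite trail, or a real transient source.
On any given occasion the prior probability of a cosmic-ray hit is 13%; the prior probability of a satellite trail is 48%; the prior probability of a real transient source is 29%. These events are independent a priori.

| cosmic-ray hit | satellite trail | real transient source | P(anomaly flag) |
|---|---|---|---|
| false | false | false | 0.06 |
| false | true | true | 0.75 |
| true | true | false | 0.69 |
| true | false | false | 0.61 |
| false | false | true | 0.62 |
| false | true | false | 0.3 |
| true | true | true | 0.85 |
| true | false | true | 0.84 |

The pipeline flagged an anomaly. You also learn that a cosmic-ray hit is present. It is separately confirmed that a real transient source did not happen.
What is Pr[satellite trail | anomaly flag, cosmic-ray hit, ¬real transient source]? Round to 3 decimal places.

Pr[satellite trail | anomaly flag, cosmic-ray hit, ¬real transient source] ≈ 0.511

Enumerate both values of satellite trail and weight by the priors:
  P(anomaly flag | cosmic-ray hit, ¬real transient source) = 0.61×0.52 + 0.69×0.48
        = 0.317200 + 0.331200 = 0.648400
Keeping only the satellite trail-present terms gives 0.331200, so
  P(satellite trail | anomaly flag, cosmic-ray hit, ¬real transient source) = 0.331200 / 0.648400 ≈ 0.511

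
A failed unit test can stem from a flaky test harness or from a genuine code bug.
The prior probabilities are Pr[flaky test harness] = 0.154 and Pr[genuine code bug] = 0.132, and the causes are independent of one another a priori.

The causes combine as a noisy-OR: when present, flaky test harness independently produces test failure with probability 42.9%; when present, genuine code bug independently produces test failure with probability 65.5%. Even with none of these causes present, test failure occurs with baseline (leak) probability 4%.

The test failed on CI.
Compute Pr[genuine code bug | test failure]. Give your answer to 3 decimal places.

Under noisy-OR, P(test failure | causes) = 1 − (1−0.04)·∏(1−qᵢ) over the active causes.
P(test failure) = 0.04*0.846*0.868 + 0.6688*0.846*0.132 + 0.45184*0.154*0.868 + 0.810885*0.154*0.132 = 0.029373 + 0.074686 + 0.060398 + 0.016484 = 0.180941
The genuine code bug-present share is 0.074686 + 0.016484 = 0.091170.
Hence the posterior is 0.091170/0.180941 ≈ 0.504.

Pr[genuine code bug | test failure] ≈ 0.504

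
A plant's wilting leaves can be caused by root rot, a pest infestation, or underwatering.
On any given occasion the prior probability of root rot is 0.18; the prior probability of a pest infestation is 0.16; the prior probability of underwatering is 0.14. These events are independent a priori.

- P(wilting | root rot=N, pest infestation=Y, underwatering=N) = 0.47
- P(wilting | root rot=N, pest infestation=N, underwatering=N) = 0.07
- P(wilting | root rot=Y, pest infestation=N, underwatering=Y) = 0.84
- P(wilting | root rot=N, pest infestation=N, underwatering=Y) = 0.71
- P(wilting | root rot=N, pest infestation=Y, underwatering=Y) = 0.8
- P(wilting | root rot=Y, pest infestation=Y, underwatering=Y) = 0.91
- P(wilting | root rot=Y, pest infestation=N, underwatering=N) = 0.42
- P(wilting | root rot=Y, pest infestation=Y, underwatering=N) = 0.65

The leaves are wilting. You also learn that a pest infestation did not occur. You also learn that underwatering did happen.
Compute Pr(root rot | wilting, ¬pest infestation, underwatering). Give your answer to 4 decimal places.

P(wilting | ¬pest infestation, underwatering) = 0.71*0.82 + 0.84*0.18 = 0.582200 + 0.151200 = 0.733400
Of this, 0.151200 comes from 0.84*0.18 (the root rot=true cases).
Hence the posterior is 0.151200/0.733400 ≈ 0.2062.

Pr(root rot | wilting, ¬pest infestation, underwatering) ≈ 0.2062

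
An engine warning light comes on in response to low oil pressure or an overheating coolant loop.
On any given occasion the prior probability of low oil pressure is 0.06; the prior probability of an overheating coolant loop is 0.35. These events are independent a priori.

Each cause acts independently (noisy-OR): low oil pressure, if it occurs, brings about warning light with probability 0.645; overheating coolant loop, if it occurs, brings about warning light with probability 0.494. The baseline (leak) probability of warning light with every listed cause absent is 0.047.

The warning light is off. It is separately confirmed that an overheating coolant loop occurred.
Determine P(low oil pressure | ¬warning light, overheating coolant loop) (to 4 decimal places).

Under noisy-OR, P(warning light | causes) = 1 − (1−0.047)·∏(1−qᵢ) over the active causes.
By total probability over both values of low oil pressure:
  P(¬warning light | overheating coolant loop) = 0.482218×0.94 + 0.171187×0.06
        = 0.453285 + 0.010271 = 0.463556
The terms with low oil pressure present sum to 0.010271, so
  P(low oil pressure | ¬warning light, overheating coolant loop) = 0.010271 / 0.463556 ≈ 0.0222

P(low oil pressure | ¬warning light, overheating coolant loop) ≈ 0.0222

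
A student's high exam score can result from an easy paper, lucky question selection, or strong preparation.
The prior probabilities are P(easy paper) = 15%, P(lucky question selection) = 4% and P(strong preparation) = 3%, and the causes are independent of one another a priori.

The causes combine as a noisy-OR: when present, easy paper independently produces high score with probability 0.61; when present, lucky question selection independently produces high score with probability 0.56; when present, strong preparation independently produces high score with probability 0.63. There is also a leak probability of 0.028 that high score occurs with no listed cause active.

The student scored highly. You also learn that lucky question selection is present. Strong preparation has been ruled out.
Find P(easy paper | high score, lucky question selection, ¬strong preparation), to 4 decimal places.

P(easy paper | high score, lucky question selection, ¬strong preparation) ≈ 0.2044

Under noisy-OR, P(high score | causes) = 1 − (1−0.028)·∏(1−qᵢ) over the active causes.
Sum P(high score|·) weighted by the priors over both values of easy paper:
  P(high score | lucky question selection, ¬strong preparation) = 0.57232*0.85 + 0.833205*0.15
        = 0.486472 + 0.124981 = 0.611453
The terms with easy paper present sum to 0.124981, so
  P(easy paper | high score, lucky question selection, ¬strong preparation) = 0.124981 / 0.611453 ≈ 0.2044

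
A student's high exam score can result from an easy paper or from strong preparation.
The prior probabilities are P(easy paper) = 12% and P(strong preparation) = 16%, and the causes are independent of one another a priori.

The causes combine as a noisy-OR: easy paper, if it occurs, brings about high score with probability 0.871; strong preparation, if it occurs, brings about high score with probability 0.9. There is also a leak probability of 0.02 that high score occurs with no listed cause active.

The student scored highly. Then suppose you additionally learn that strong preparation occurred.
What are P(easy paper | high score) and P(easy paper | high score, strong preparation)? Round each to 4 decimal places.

Under noisy-OR, P(high score | causes) = 1 − (1−0.02)·∏(1−qᵢ) over the active causes.
By total probability over the 4 (easy paper, strong preparation) configurations:
  P(high score) = 0.02×0.88×0.84 + 0.902×0.88×0.16 + 0.87358×0.12×0.84 + 0.987358×0.12×0.16
        = 0.014784 + 0.127002 + 0.088057 + 0.018957 = 0.248800
Keeping only the easy paper-present terms gives 0.107014, so
  P(easy paper | high score) = 0.107014 / 0.248800 ≈ 0.4301

Now also conditioning on strong preparation=true:
Weight on easy paper=true, given the evidence: 0.987358·0.12 = 0.118483
Normalizer over all consistent configurations: 0.902·0.88 + 0.987358·0.12 = 0.912243
P(easy paper | high score, strong preparation) = 0.118483/0.912243 ≈ 0.1299
— strong preparation explains away the evidence for easy paper.

P(easy paper | high score) ≈ 0.4301; P(easy paper | high score, strong preparation) ≈ 0.1299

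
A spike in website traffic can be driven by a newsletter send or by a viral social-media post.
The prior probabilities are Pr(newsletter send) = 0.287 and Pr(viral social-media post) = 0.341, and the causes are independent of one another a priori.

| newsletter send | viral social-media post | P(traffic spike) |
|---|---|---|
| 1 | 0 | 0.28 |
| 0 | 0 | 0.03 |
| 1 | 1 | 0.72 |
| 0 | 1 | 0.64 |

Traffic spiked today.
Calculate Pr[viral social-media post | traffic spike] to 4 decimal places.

Sum P(traffic spike|·) weighted by the priors over the 4 (newsletter send, viral social-media post) configurations:
  P(traffic spike) = 0.03*0.713*0.659 + 0.64*0.713*0.341 + 0.28*0.287*0.659 + 0.72*0.287*0.341
        = 0.014096 + 0.155605 + 0.052957 + 0.070464 = 0.293122
Keeping only the viral social-media post-present terms gives 0.226069, so
  P(viral social-media post | traffic spike) = 0.226069 / 0.293122 ≈ 0.7712

Pr[viral social-media post | traffic spike] ≈ 0.7712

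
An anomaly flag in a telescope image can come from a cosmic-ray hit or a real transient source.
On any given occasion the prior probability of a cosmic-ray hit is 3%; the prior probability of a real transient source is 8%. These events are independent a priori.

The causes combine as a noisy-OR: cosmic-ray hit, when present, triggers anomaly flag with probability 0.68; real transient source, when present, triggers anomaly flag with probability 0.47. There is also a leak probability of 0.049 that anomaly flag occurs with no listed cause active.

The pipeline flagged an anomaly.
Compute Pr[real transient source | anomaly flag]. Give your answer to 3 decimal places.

Pr[real transient source | anomaly flag] ≈ 0.392

Under noisy-OR, P(anomaly flag | causes) = 1 − (1−0.049)·∏(1−qᵢ) over the active causes.
Enumerate the 4 (cosmic-ray hit, real transient source) configurations and weight by the priors:
  P(anomaly flag) = 0.049*0.97*0.92 + 0.49597*0.97*0.08 + 0.69568*0.03*0.92 + 0.83871*0.03*0.08
        = 0.043728 + 0.038487 + 0.019201 + 0.002013 = 0.103429
The terms with real transient source present sum to 0.040500, so
  P(real transient source | anomaly flag) = 0.040500 / 0.103429 ≈ 0.392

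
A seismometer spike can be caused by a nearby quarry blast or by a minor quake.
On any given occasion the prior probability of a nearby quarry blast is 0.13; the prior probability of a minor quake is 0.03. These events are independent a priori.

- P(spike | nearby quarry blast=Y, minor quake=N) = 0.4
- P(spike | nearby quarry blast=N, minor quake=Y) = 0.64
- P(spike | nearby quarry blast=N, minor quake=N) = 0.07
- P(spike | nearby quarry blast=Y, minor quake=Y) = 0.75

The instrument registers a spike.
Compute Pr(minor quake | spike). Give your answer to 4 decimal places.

P(spike) = 0.07*0.87*0.97 + 0.64*0.87*0.03 + 0.4*0.13*0.97 + 0.75*0.13*0.03 = 0.059073 + 0.016704 + 0.050440 + 0.002925 = 0.129142
The minor quake-present share is 0.016704 + 0.002925 = 0.019629.
P(minor quake | spike) = 0.019629 / 0.129142 ≈ 0.1520

Pr(minor quake | spike) ≈ 0.1520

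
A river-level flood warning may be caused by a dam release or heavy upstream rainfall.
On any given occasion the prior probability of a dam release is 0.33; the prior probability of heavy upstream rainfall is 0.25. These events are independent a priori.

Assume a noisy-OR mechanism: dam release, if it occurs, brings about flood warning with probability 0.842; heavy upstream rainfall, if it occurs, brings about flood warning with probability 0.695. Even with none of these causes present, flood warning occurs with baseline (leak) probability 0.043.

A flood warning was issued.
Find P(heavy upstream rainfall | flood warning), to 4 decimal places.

Under noisy-OR, P(flood warning | causes) = 1 − (1−0.043)·∏(1−qᵢ) over the active causes.
Weight on heavy upstream rainfall=true, given the evidence: 0.118609 + 0.078695 = 0.197304
Denominator P(flood warning): 0.043*0.67*0.75 + 0.708115*0.67*0.25 + 0.848794*0.33*0.75 + 0.953882*0.33*0.25 = 0.428988
P(heavy upstream rainfall | flood warning) = 0.197304/0.428988 ≈ 0.4599

P(heavy upstream rainfall | flood warning) ≈ 0.4599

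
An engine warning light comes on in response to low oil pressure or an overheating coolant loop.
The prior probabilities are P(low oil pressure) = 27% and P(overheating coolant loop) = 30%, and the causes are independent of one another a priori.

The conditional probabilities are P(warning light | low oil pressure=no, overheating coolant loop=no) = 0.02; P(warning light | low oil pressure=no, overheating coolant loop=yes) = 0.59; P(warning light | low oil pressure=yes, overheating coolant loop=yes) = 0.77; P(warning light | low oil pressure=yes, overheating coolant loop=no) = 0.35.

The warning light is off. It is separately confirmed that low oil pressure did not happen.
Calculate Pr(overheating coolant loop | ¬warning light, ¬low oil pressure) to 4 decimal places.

Pr(overheating coolant loop | ¬warning light, ¬low oil pressure) ≈ 0.1520

P(¬warning light | ¬low oil pressure) = 0.98×0.7 + 0.41×0.3 = 0.686000 + 0.123000 = 0.809000
Of this, 0.123000 comes from 0.41×0.3 (the overheating coolant loop=true cases).
P(overheating coolant loop | ¬warning light, ¬low oil pressure) = 0.123000 / 0.809000 ≈ 0.1520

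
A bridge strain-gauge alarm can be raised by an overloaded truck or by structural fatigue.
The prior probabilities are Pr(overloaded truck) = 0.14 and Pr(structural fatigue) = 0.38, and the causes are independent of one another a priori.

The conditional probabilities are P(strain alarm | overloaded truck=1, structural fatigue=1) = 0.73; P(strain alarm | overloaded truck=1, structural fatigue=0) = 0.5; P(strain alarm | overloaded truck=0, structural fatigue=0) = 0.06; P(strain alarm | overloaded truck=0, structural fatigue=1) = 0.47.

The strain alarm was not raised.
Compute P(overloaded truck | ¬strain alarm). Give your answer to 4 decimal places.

P(overloaded truck | ¬strain alarm) ≈ 0.0789

P(¬strain alarm) = 0.94*0.86*0.62 + 0.53*0.86*0.38 + 0.5*0.14*0.62 + 0.27*0.14*0.38 = 0.501208 + 0.173204 + 0.043400 + 0.014364 = 0.732176
Restricting to configurations with overloaded truck present: 0.043400 + 0.014364 = 0.057764.
So P(overloaded truck | ¬strain alarm) = 0.057764/0.732176 ≈ 0.0789.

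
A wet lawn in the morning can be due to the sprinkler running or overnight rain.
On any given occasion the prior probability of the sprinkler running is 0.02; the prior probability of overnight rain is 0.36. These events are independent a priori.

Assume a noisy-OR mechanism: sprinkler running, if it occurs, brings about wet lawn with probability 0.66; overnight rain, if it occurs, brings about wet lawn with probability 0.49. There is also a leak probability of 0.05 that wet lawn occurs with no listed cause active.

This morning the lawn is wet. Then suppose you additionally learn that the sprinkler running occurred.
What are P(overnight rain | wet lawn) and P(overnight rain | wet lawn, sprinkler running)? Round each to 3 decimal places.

Under noisy-OR, P(wet lawn | causes) = 1 − (1−0.05)·∏(1−qᵢ) over the active causes.
Numerator (weight on configurations with overnight rain): 0.181868 + 0.006014 = 0.187882
The normalizing constant is 0.05*0.98*0.64 + 0.5155*0.98*0.36 + 0.677*0.02*0.64 + 0.83527*0.02*0.36 = 0.227908
Posterior = 0.187882 / 0.227908 ≈ 0.824

Now condition on the additional information:
P(wet lawn | sprinkler running) = 0.677×0.64 + 0.83527×0.36 = 0.433280 + 0.300697 = 0.733977
Restricting to configurations with overnight rain present: 0.83527×0.36 = 0.300697.
So P(overnight rain | wet lawn, sprinkler running) = 0.300697/0.733977 ≈ 0.410.
— sprinkler running explains away the evidence for overnight rain.

P(overnight rain | wet lawn) ≈ 0.824; P(overnight rain | wet lawn, sprinkler running) ≈ 0.410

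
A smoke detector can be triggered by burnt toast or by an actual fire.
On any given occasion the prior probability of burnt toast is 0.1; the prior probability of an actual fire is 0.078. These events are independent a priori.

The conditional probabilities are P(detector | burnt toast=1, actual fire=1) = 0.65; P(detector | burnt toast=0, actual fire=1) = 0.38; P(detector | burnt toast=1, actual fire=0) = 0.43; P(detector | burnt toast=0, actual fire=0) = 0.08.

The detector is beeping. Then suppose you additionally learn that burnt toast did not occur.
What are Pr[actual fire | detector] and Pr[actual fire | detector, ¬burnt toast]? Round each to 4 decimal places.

Pr[actual fire | detector] ≈ 0.2304; Pr[actual fire | detector, ¬burnt toast] ≈ 0.2867

By total probability over the 4 (burnt toast, actual fire) configurations:
  P(detector) = 0.08×0.9×0.922 + 0.38×0.9×0.078 + 0.43×0.1×0.922 + 0.65×0.1×0.078
        = 0.066384 + 0.026676 + 0.039646 + 0.005070 = 0.137776
The terms with actual fire present sum to 0.031746, so
  P(actual fire | detector) = 0.031746 / 0.137776 ≈ 0.2304

Now condition on the additional information:
P(detector | ¬burnt toast) = 0.08×0.922 + 0.38×0.078 = 0.073760 + 0.029640 = 0.103400
The actual fire-present share is 0.38×0.078 = 0.029640.
So P(actual fire | detector, ¬burnt toast) = 0.029640/0.103400 ≈ 0.2867.
Ruling out burnt toast raises the posterior on actual fire — the flip side of explaining away.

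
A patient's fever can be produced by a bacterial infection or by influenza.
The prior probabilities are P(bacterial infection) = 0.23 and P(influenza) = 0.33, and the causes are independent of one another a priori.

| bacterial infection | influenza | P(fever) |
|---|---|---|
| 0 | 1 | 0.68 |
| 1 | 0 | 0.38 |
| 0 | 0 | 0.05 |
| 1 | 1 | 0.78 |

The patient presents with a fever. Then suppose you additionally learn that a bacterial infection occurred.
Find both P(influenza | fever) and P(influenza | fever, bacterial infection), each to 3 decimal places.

P(influenza | fever) ≈ 0.733; P(influenza | fever, bacterial infection) ≈ 0.503

P(fever) = 0.05·0.77·0.67 + 0.68·0.77·0.33 + 0.38·0.23·0.67 + 0.78·0.23·0.33 = 0.025795 + 0.172788 + 0.058558 + 0.059202 = 0.316343
The influenza-present share is 0.172788 + 0.059202 = 0.231990.
So P(influenza | fever) = 0.231990/0.316343 ≈ 0.733.

With the extra evidence:
Weight on influenza=true, given the evidence: 0.78×0.33 = 0.257400
Normalizer over all consistent configurations: 0.38×0.67 + 0.78×0.33 = 0.512000
Posterior = 0.257400 / 0.512000 ≈ 0.503
The drop from 0.733 to 0.503 is the explaining-away (discounting) effect.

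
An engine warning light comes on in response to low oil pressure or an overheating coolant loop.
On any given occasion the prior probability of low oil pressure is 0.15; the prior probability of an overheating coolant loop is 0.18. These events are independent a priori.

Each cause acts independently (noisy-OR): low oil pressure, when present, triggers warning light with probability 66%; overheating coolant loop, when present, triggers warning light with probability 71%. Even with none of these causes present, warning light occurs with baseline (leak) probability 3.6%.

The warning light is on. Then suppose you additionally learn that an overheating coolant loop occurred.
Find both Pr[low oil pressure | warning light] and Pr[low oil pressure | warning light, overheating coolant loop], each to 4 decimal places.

Under noisy-OR, P(warning light | causes) = 1 − (1−0.036)·∏(1−qᵢ) over the active causes.
P(warning light) = 0.036×0.85×0.82 + 0.72044×0.85×0.18 + 0.67224×0.15×0.82 + 0.90495×0.15×0.18 = 0.025092 + 0.110227 + 0.082686 + 0.024434 = 0.242439
The low oil pressure-present share is 0.082686 + 0.024434 = 0.107120.
Hence the posterior is 0.107120/0.242439 ≈ 0.4418.

Now also conditioning on overheating coolant loop=true:
P(warning light | overheating coolant loop) = 0.72044*0.85 + 0.90495*0.15 = 0.612374 + 0.135742 = 0.748116
The low oil pressure-present share is 0.90495*0.15 = 0.135742.
So P(low oil pressure | warning light, overheating coolant loop) = 0.135742/0.748116 ≈ 0.1814.
Conditioning on overheating coolant loop lowers the posterior on low oil pressure: the classic explaining-away effect in a common-effect structure.

Pr[low oil pressure | warning light] ≈ 0.4418; Pr[low oil pressure | warning light, overheating coolant loop] ≈ 0.1814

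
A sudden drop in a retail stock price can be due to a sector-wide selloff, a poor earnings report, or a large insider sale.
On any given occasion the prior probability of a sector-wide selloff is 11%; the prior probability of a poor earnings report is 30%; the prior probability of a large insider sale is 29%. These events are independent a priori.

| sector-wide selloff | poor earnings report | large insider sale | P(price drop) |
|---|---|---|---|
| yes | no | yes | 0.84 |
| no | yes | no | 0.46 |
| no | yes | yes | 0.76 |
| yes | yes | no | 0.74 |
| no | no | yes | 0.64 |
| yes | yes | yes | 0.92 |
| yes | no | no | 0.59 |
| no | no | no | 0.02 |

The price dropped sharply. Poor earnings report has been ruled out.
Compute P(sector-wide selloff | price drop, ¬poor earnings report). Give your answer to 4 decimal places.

P(price drop | ¬poor earnings report) = 0.02×0.89×0.71 + 0.64×0.89×0.29 + 0.59×0.11×0.71 + 0.84×0.11×0.29 = 0.012638 + 0.165184 + 0.046079 + 0.026796 = 0.250697
The sector-wide selloff-present share is 0.046079 + 0.026796 = 0.072875.
P(sector-wide selloff | price drop, ¬poor earnings report) = 0.072875 / 0.250697 ≈ 0.2907

P(sector-wide selloff | price drop, ¬poor earnings report) ≈ 0.2907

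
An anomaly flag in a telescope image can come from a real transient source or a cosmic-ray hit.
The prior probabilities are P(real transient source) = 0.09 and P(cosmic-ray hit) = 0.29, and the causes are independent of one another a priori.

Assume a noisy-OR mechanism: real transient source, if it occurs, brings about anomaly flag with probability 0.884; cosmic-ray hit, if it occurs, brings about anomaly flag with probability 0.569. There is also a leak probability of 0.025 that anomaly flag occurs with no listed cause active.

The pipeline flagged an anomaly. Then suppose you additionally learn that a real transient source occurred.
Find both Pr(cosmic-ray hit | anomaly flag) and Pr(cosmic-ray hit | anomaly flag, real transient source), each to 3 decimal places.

Pr(cosmic-ray hit | anomaly flag) ≈ 0.709; Pr(cosmic-ray hit | anomaly flag, real transient source) ≈ 0.305

Under noisy-OR, P(anomaly flag | causes) = 1 − (1−0.025)·∏(1−qᵢ) over the active causes.
Sum P(anomaly flag|·) weighted by the priors over the 4 (real transient source, cosmic-ray hit) configurations:
  P(anomaly flag) = 0.025*0.91*0.71 + 0.579775*0.91*0.29 + 0.8869*0.09*0.71 + 0.951254*0.09*0.29
        = 0.016153 + 0.153003 + 0.056673 + 0.024828 = 0.250657
Keeping only the cosmic-ray hit-present terms gives 0.177831, so
  P(cosmic-ray hit | anomaly flag) = 0.177831 / 0.250657 ≈ 0.709

Now condition on the additional information:
Sum P(anomaly flag|·) weighted by the priors over both values of cosmic-ray hit:
  P(anomaly flag | real transient source) = 0.8869×0.71 + 0.951254×0.29
        = 0.629699 + 0.275864 = 0.905563
The terms with cosmic-ray hit present sum to 0.275864, so
  P(cosmic-ray hit | anomaly flag, real transient source) = 0.275864 / 0.905563 ≈ 0.305
This is intercausal reasoning (explaining away): once real transient source accounts for the anomaly flag, cosmic-ray hit becomes less likely.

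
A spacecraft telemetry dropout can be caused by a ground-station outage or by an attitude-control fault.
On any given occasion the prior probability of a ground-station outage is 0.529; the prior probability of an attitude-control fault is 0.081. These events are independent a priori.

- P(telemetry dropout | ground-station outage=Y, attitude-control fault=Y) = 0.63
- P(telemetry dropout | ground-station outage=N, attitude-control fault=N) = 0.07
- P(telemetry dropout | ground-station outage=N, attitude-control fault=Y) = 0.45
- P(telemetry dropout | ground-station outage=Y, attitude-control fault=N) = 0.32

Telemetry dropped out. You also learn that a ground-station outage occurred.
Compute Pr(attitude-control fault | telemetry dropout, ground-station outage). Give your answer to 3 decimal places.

Pr(attitude-control fault | telemetry dropout, ground-station outage) ≈ 0.148

P(telemetry dropout | ground-station outage) = 0.32*0.919 + 0.63*0.081 = 0.294080 + 0.051030 = 0.345110
The attitude-control fault-present share is 0.63*0.081 = 0.051030.
So P(attitude-control fault | telemetry dropout, ground-station outage) = 0.051030/0.345110 ≈ 0.148.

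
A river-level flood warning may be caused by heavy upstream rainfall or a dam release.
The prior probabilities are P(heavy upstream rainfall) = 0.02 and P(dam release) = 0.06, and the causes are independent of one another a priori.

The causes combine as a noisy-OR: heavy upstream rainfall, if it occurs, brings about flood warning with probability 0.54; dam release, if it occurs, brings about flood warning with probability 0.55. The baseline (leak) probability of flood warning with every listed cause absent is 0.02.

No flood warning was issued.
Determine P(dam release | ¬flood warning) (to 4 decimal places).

P(dam release | ¬flood warning) ≈ 0.0279

Under noisy-OR, P(flood warning | causes) = 1 − (1−0.02)·∏(1−qᵢ) over the active causes.
For the numerator, keep only dam release=true terms: 0.025931 + 0.000243 = 0.026174
Normalizer over all consistent configurations: 0.98·0.98·0.94 + 0.441·0.98·0.06 + 0.4508·0.02·0.94 + 0.20286·0.02·0.06 = 0.937425
P(dam release | ¬flood warning) = 0.026174/0.937425 ≈ 0.0279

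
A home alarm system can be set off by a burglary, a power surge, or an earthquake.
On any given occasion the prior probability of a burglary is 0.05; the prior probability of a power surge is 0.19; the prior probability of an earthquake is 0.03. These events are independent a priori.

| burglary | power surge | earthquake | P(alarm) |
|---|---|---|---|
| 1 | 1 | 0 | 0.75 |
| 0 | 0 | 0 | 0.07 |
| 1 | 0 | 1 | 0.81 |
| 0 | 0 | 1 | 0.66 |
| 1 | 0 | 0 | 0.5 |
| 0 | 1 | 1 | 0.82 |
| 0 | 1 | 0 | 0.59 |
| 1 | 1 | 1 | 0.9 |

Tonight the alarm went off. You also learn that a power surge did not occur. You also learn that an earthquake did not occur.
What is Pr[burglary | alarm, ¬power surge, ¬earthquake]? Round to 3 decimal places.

Pr[burglary | alarm, ¬power surge, ¬earthquake] ≈ 0.273

Weight on burglary=true, given the evidence: 0.5*0.05 = 0.025000
Normalizer over all consistent configurations: 0.07*0.95 + 0.5*0.05 = 0.091500
P(burglary | alarm, ¬power surge, ¬earthquake) = 0.025000/0.091500 ≈ 0.273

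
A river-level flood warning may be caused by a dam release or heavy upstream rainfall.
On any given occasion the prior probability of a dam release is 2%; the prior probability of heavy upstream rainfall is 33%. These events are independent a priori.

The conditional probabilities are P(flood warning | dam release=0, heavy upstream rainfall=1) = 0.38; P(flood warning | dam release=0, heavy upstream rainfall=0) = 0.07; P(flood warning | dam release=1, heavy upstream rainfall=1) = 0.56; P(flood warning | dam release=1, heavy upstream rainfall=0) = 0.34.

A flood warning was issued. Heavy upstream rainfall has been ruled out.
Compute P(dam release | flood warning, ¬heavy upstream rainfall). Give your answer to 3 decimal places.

P(dam release | flood warning, ¬heavy upstream rainfall) ≈ 0.090

Numerator (weight on configurations with dam release): 0.34×0.02 = 0.006800
The normalizing constant is 0.07×0.98 + 0.34×0.02 = 0.075400
P(dam release | flood warning, ¬heavy upstream rainfall) = 0.006800/0.075400 ≈ 0.090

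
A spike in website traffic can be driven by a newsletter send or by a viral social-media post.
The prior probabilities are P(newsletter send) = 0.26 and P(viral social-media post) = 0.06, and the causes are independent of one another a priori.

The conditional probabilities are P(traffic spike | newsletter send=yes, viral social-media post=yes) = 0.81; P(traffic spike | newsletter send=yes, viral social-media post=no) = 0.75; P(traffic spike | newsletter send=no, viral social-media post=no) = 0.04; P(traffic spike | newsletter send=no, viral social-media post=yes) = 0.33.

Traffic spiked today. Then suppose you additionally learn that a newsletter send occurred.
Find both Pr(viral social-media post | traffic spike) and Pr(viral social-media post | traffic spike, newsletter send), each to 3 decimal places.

P(traffic spike) = 0.04*0.74*0.94 + 0.33*0.74*0.06 + 0.75*0.26*0.94 + 0.81*0.26*0.06 = 0.027824 + 0.014652 + 0.183300 + 0.012636 = 0.238412
Of this, 0.027288 comes from 0.014652 + 0.012636 (the viral social-media post=true cases).
Hence the posterior is 0.027288/0.238412 ≈ 0.114.

Now condition on the additional information:
By total probability over both values of viral social-media post:
  P(traffic spike | newsletter send) = 0.75·0.94 + 0.81·0.06
        = 0.705000 + 0.048600 = 0.753600
The terms with viral social-media post present sum to 0.048600, so
  P(viral social-media post | traffic spike, newsletter send) = 0.048600 / 0.753600 ≈ 0.064

Pr(viral social-media post | traffic spike) ≈ 0.114; Pr(viral social-media post | traffic spike, newsletter send) ≈ 0.064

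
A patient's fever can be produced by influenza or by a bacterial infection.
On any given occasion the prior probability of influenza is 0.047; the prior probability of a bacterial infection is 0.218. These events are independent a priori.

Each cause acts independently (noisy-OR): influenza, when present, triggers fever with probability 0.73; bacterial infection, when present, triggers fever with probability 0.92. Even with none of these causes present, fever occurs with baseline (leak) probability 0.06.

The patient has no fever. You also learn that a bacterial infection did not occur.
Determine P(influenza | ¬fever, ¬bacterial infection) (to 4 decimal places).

Under noisy-OR, P(fever | causes) = 1 − (1−0.06)·∏(1−qᵢ) over the active causes.
By total probability over both values of influenza:
  P(¬fever | ¬bacterial infection) = 0.94*0.953 + 0.2538*0.047
        = 0.895820 + 0.011929 = 0.907749
Configurations with influenza contribute 0.011929, so
  P(influenza | ¬fever, ¬bacterial infection) = 0.011929 / 0.907749 ≈ 0.0131

P(influenza | ¬fever, ¬bacterial infection) ≈ 0.0131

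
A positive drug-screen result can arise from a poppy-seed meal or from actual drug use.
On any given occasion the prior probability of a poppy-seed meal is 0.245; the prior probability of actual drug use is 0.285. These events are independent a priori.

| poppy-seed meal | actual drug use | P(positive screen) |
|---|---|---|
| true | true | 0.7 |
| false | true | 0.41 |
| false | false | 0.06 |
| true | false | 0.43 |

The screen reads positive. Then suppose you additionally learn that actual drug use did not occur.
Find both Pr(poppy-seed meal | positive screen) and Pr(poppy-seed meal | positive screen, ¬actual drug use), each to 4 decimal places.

Sum P(positive screen|·) weighted by the priors over the 4 (poppy-seed meal, actual drug use) configurations:
  P(positive screen) = 0.06·0.755·0.715 + 0.41·0.755·0.285 + 0.43·0.245·0.715 + 0.7·0.245·0.285
        = 0.032390 + 0.088222 + 0.075325 + 0.048877 = 0.244814
The terms with poppy-seed meal present sum to 0.124202, so
  P(poppy-seed meal | positive screen) = 0.124202 / 0.244814 ≈ 0.5073

With the extra evidence:
P(positive screen | ¬actual drug use) = 0.06*0.755 + 0.43*0.245 = 0.045300 + 0.105350 = 0.150650
Of this, 0.105350 comes from 0.43*0.245 (the poppy-seed meal=true cases).
So P(poppy-seed meal | positive screen, ¬actual drug use) = 0.105350/0.150650 ≈ 0.6993.

Pr(poppy-seed meal | positive screen) ≈ 0.5073; Pr(poppy-seed meal | positive screen, ¬actual drug use) ≈ 0.6993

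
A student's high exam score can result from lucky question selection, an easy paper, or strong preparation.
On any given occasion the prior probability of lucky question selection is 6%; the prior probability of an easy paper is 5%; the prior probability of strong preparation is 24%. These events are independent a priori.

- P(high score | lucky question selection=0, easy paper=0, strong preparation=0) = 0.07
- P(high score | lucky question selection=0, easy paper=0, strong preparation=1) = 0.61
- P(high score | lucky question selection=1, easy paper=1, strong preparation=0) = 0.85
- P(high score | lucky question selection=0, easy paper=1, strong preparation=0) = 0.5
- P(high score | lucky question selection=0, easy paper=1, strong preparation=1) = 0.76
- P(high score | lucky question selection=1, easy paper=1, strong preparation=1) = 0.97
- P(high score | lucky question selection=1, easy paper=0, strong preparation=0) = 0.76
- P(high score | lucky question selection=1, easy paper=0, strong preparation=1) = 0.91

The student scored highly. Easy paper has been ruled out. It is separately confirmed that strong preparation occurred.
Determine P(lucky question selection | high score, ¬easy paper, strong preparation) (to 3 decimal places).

P(high score | ¬easy paper, strong preparation) = 0.61*0.94 + 0.91*0.06 = 0.573400 + 0.054600 = 0.628000
Of this, 0.054600 comes from 0.91*0.06 (the lucky question selection=true cases).
Hence the posterior is 0.054600/0.628000 ≈ 0.087.

P(lucky question selection | high score, ¬easy paper, strong preparation) ≈ 0.087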